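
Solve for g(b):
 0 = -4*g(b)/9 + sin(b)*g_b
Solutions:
 g(b) = C1*(cos(b) - 1)^(2/9)/(cos(b) + 1)^(2/9)


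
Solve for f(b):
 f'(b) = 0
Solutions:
 f(b) = C1


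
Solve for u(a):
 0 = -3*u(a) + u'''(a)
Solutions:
 u(a) = C3*exp(3^(1/3)*a) + (C1*sin(3^(5/6)*a/2) + C2*cos(3^(5/6)*a/2))*exp(-3^(1/3)*a/2)


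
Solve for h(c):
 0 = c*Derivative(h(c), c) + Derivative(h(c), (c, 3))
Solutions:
 h(c) = C1 + Integral(C2*airyai(-c) + C3*airybi(-c), c)


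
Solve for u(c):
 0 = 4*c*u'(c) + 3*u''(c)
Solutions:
 u(c) = C1 + C2*erf(sqrt(6)*c/3)


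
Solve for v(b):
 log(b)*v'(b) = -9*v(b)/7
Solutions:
 v(b) = C1*exp(-9*li(b)/7)


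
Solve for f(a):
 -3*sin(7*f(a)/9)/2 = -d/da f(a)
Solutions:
 -3*a/2 + 9*log(cos(7*f(a)/9) - 1)/14 - 9*log(cos(7*f(a)/9) + 1)/14 = C1


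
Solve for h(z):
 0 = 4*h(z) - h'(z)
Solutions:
 h(z) = C1*exp(4*z)


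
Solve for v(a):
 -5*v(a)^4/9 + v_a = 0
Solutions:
 v(a) = 3^(1/3)*(-1/(C1 + 5*a))^(1/3)
 v(a) = (-1/(C1 + 5*a))^(1/3)*(-3^(1/3) - 3^(5/6)*I)/2
 v(a) = (-1/(C1 + 5*a))^(1/3)*(-3^(1/3) + 3^(5/6)*I)/2


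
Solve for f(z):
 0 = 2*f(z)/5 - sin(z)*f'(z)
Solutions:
 f(z) = C1*(cos(z) - 1)^(1/5)/(cos(z) + 1)^(1/5)


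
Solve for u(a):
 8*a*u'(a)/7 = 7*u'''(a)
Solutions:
 u(a) = C1 + Integral(C2*airyai(2*7^(1/3)*a/7) + C3*airybi(2*7^(1/3)*a/7), a)


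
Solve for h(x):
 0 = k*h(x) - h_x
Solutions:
 h(x) = C1*exp(k*x)


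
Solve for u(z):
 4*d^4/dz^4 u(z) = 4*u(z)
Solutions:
 u(z) = C1*exp(-z) + C2*exp(z) + C3*sin(z) + C4*cos(z)


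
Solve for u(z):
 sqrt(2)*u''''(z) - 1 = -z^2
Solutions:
 u(z) = C1 + C2*z + C3*z^2 + C4*z^3 - sqrt(2)*z^6/720 + sqrt(2)*z^4/48


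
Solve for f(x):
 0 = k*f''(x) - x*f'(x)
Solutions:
 f(x) = C1 + C2*erf(sqrt(2)*x*sqrt(-1/k)/2)/sqrt(-1/k)


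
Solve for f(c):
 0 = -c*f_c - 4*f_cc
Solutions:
 f(c) = C1 + C2*erf(sqrt(2)*c/4)


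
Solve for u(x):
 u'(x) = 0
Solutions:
 u(x) = C1


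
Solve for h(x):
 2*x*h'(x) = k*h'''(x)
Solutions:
 h(x) = C1 + Integral(C2*airyai(2^(1/3)*x*(1/k)^(1/3)) + C3*airybi(2^(1/3)*x*(1/k)^(1/3)), x)


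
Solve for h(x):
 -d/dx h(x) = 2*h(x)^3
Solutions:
 h(x) = -sqrt(2)*sqrt(-1/(C1 - 2*x))/2
 h(x) = sqrt(2)*sqrt(-1/(C1 - 2*x))/2


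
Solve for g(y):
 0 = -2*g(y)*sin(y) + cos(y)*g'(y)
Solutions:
 g(y) = C1/cos(y)^2


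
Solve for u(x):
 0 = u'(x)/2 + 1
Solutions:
 u(x) = C1 - 2*x


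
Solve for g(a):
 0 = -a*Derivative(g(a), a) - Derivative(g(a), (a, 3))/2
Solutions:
 g(a) = C1 + Integral(C2*airyai(-2^(1/3)*a) + C3*airybi(-2^(1/3)*a), a)


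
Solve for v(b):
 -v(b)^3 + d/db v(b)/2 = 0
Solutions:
 v(b) = -sqrt(2)*sqrt(-1/(C1 + 2*b))/2
 v(b) = sqrt(2)*sqrt(-1/(C1 + 2*b))/2


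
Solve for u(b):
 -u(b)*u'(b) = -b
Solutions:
 u(b) = -sqrt(C1 + b^2)
 u(b) = sqrt(C1 + b^2)


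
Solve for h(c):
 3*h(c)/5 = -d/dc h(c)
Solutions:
 h(c) = C1*exp(-3*c/5)


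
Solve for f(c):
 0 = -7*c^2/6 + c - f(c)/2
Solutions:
 f(c) = c*(6 - 7*c)/3


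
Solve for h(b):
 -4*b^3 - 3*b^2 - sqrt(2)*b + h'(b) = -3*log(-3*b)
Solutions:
 h(b) = C1 + b^4 + b^3 + sqrt(2)*b^2/2 - 3*b*log(-b) + 3*b*(1 - log(3))


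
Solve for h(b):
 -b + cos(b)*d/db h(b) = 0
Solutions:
 h(b) = C1 + Integral(b/cos(b), b)


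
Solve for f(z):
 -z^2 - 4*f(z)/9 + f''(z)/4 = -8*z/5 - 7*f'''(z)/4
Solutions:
 f(z) = C1*exp(-z*((28*sqrt(1761) + 1175)^(-1/3) + 2 + (28*sqrt(1761) + 1175)^(1/3))/42)*sin(sqrt(3)*z*(-(28*sqrt(1761) + 1175)^(1/3) + (28*sqrt(1761) + 1175)^(-1/3))/42) + C2*exp(-z*((28*sqrt(1761) + 1175)^(-1/3) + 2 + (28*sqrt(1761) + 1175)^(1/3))/42)*cos(sqrt(3)*z*(-(28*sqrt(1761) + 1175)^(1/3) + (28*sqrt(1761) + 1175)^(-1/3))/42) + C3*exp(z*(-1 + (28*sqrt(1761) + 1175)^(-1/3) + (28*sqrt(1761) + 1175)^(1/3))/21) - 9*z^2/4 + 18*z/5 - 81/32


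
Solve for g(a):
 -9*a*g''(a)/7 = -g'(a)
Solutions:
 g(a) = C1 + C2*a^(16/9)


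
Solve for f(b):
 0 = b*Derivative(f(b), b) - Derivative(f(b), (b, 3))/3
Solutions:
 f(b) = C1 + Integral(C2*airyai(3^(1/3)*b) + C3*airybi(3^(1/3)*b), b)


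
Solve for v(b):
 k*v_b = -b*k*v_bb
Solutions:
 v(b) = C1 + C2*log(b)


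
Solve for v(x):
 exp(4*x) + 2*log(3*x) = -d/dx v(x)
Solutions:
 v(x) = C1 - 2*x*log(x) + 2*x*(1 - log(3)) - exp(4*x)/4


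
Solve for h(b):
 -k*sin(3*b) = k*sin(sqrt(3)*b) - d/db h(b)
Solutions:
 h(b) = C1 - k*cos(3*b)/3 - sqrt(3)*k*cos(sqrt(3)*b)/3


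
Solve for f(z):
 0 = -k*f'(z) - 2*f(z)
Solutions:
 f(z) = C1*exp(-2*z/k)


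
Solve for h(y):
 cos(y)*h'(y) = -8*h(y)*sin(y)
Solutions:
 h(y) = C1*cos(y)^8


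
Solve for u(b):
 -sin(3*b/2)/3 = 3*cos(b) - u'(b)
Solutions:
 u(b) = C1 + 3*sin(b) - 2*cos(3*b/2)/9


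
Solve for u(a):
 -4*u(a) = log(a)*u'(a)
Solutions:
 u(a) = C1*exp(-4*li(a))


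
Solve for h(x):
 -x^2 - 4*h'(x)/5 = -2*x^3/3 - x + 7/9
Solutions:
 h(x) = C1 + 5*x^4/24 - 5*x^3/12 + 5*x^2/8 - 35*x/36


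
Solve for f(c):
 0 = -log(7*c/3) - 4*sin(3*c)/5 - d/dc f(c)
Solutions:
 f(c) = C1 - c*log(c) - c*log(7) + c + c*log(3) + 4*cos(3*c)/15


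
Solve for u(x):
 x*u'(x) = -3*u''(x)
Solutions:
 u(x) = C1 + C2*erf(sqrt(6)*x/6)


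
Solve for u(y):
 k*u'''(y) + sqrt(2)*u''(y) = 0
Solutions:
 u(y) = C1 + C2*y + C3*exp(-sqrt(2)*y/k)


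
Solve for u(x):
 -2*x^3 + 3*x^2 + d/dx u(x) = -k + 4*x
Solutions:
 u(x) = C1 - k*x + x^4/2 - x^3 + 2*x^2


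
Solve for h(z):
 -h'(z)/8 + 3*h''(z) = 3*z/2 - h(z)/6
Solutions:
 h(z) = 9*z + (C1*sin(sqrt(127)*z/48) + C2*cos(sqrt(127)*z/48))*exp(z/48) + 27/4


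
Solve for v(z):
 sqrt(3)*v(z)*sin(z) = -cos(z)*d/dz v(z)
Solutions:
 v(z) = C1*cos(z)^(sqrt(3))


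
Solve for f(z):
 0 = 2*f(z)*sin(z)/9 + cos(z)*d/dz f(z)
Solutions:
 f(z) = C1*cos(z)^(2/9)


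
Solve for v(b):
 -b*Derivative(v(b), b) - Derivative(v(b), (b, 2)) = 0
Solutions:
 v(b) = C1 + C2*erf(sqrt(2)*b/2)


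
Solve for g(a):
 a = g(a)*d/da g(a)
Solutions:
 g(a) = -sqrt(C1 + a^2)
 g(a) = sqrt(C1 + a^2)


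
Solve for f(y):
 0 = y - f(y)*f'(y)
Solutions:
 f(y) = -sqrt(C1 + y^2)
 f(y) = sqrt(C1 + y^2)


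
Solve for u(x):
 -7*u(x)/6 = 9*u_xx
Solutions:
 u(x) = C1*sin(sqrt(42)*x/18) + C2*cos(sqrt(42)*x/18)


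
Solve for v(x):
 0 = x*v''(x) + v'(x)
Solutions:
 v(x) = C1 + C2*log(x)


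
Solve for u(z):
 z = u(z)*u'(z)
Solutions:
 u(z) = -sqrt(C1 + z^2)
 u(z) = sqrt(C1 + z^2)


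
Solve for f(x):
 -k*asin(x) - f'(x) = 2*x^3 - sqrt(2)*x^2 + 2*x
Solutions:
 f(x) = C1 - k*(x*asin(x) + sqrt(1 - x^2)) - x^4/2 + sqrt(2)*x^3/3 - x^2


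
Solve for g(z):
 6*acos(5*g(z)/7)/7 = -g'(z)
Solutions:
 Integral(1/acos(5*_y/7), (_y, g(z))) = C1 - 6*z/7


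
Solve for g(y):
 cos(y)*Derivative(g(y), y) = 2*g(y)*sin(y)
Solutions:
 g(y) = C1/cos(y)^2


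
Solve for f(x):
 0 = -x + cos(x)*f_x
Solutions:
 f(x) = C1 + Integral(x/cos(x), x)


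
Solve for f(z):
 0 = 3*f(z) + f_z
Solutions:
 f(z) = C1*exp(-3*z)


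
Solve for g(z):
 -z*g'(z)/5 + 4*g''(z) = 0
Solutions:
 g(z) = C1 + C2*erfi(sqrt(10)*z/20)


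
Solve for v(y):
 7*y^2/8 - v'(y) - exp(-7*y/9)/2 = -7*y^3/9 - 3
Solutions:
 v(y) = C1 + 7*y^4/36 + 7*y^3/24 + 3*y + 9*exp(-7*y/9)/14


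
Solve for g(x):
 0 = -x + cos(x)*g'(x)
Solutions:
 g(x) = C1 + Integral(x/cos(x), x)


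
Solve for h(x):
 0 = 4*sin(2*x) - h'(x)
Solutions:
 h(x) = C1 - 2*cos(2*x)


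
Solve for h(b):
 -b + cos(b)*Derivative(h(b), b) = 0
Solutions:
 h(b) = C1 + Integral(b/cos(b), b)


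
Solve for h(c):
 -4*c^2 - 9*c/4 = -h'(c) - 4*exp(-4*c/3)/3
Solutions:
 h(c) = C1 + 4*c^3/3 + 9*c^2/8 + exp(-4*c/3)


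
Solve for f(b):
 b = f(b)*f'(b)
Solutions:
 f(b) = -sqrt(C1 + b^2)
 f(b) = sqrt(C1 + b^2)


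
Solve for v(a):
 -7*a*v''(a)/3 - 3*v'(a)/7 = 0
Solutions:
 v(a) = C1 + C2*a^(40/49)


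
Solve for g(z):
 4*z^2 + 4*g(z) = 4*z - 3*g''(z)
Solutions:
 g(z) = C1*sin(2*sqrt(3)*z/3) + C2*cos(2*sqrt(3)*z/3) - z^2 + z + 3/2


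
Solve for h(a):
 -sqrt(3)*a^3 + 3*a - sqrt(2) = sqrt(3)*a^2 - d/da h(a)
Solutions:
 h(a) = C1 + sqrt(3)*a^4/4 + sqrt(3)*a^3/3 - 3*a^2/2 + sqrt(2)*a


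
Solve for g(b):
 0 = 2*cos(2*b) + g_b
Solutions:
 g(b) = C1 - sin(2*b)


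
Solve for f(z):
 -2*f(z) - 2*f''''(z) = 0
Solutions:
 f(z) = (C1*sin(sqrt(2)*z/2) + C2*cos(sqrt(2)*z/2))*exp(-sqrt(2)*z/2) + (C3*sin(sqrt(2)*z/2) + C4*cos(sqrt(2)*z/2))*exp(sqrt(2)*z/2)


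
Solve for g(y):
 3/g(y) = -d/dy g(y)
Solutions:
 g(y) = -sqrt(C1 - 6*y)
 g(y) = sqrt(C1 - 6*y)


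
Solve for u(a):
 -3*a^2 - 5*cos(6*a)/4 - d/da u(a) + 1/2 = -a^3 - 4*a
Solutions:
 u(a) = C1 + a^4/4 - a^3 + 2*a^2 + a/2 - 5*sin(6*a)/24


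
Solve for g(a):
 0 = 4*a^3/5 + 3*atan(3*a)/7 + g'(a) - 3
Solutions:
 g(a) = C1 - a^4/5 - 3*a*atan(3*a)/7 + 3*a + log(9*a^2 + 1)/14


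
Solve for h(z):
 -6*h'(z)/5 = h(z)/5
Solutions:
 h(z) = C1*exp(-z/6)


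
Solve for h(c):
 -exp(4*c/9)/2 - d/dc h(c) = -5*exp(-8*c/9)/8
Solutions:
 h(c) = C1 - 9*exp(4*c/9)/8 - 45*exp(-8*c/9)/64


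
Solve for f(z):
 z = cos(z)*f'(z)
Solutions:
 f(z) = C1 + Integral(z/cos(z), z)


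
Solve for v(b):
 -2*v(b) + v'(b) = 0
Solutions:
 v(b) = C1*exp(2*b)


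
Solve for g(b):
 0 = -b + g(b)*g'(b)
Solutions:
 g(b) = -sqrt(C1 + b^2)
 g(b) = sqrt(C1 + b^2)


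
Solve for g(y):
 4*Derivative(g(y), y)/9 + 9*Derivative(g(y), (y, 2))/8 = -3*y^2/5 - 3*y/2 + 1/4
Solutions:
 g(y) = C1 + C2*exp(-32*y/81) - 9*y^3/20 + 1107*y^2/640 - 83907*y/10240


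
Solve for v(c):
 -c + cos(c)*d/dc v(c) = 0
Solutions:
 v(c) = C1 + Integral(c/cos(c), c)


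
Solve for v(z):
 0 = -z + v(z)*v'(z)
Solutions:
 v(z) = -sqrt(C1 + z^2)
 v(z) = sqrt(C1 + z^2)


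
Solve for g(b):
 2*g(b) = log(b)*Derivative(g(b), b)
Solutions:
 g(b) = C1*exp(2*li(b))


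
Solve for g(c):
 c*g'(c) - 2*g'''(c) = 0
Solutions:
 g(c) = C1 + Integral(C2*airyai(2^(2/3)*c/2) + C3*airybi(2^(2/3)*c/2), c)


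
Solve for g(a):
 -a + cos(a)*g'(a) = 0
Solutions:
 g(a) = C1 + Integral(a/cos(a), a)


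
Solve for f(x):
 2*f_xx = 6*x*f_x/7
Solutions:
 f(x) = C1 + C2*erfi(sqrt(42)*x/14)


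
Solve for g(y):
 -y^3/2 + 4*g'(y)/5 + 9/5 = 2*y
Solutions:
 g(y) = C1 + 5*y^4/32 + 5*y^2/4 - 9*y/4


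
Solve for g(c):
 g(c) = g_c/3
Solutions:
 g(c) = C1*exp(3*c)


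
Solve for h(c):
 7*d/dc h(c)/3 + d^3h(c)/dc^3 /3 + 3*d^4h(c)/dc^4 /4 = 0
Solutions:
 h(c) = C1 + C2*exp(c*(-8 + 8*2^(2/3)/(27*sqrt(322833) + 15341)^(1/3) + 2^(1/3)*(27*sqrt(322833) + 15341)^(1/3))/54)*sin(2^(1/3)*sqrt(3)*c*(-(27*sqrt(322833) + 15341)^(1/3) + 8*2^(1/3)/(27*sqrt(322833) + 15341)^(1/3))/54) + C3*exp(c*(-8 + 8*2^(2/3)/(27*sqrt(322833) + 15341)^(1/3) + 2^(1/3)*(27*sqrt(322833) + 15341)^(1/3))/54)*cos(2^(1/3)*sqrt(3)*c*(-(27*sqrt(322833) + 15341)^(1/3) + 8*2^(1/3)/(27*sqrt(322833) + 15341)^(1/3))/54) + C4*exp(-c*(8*2^(2/3)/(27*sqrt(322833) + 15341)^(1/3) + 4 + 2^(1/3)*(27*sqrt(322833) + 15341)^(1/3))/27)


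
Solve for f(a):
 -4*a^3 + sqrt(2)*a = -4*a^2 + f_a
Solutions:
 f(a) = C1 - a^4 + 4*a^3/3 + sqrt(2)*a^2/2


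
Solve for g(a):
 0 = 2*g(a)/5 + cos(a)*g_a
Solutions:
 g(a) = C1*(sin(a) - 1)^(1/5)/(sin(a) + 1)^(1/5)


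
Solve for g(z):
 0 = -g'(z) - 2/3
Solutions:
 g(z) = C1 - 2*z/3


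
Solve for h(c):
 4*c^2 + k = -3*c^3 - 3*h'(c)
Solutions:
 h(c) = C1 - c^4/4 - 4*c^3/9 - c*k/3


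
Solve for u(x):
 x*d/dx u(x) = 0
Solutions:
 u(x) = C1


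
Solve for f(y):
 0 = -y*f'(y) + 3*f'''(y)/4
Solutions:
 f(y) = C1 + Integral(C2*airyai(6^(2/3)*y/3) + C3*airybi(6^(2/3)*y/3), y)


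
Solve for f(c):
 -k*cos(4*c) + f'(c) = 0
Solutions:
 f(c) = C1 + k*sin(4*c)/4


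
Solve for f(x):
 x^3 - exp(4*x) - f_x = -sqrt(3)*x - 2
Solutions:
 f(x) = C1 + x^4/4 + sqrt(3)*x^2/2 + 2*x - exp(4*x)/4


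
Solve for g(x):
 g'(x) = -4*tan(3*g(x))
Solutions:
 g(x) = -asin(C1*exp(-12*x))/3 + pi/3
 g(x) = asin(C1*exp(-12*x))/3


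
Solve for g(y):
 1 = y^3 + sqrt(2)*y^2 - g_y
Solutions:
 g(y) = C1 + y^4/4 + sqrt(2)*y^3/3 - y


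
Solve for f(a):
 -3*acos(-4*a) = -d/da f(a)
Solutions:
 f(a) = C1 + 3*a*acos(-4*a) + 3*sqrt(1 - 16*a^2)/4


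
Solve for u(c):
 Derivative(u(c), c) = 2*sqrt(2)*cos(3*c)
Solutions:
 u(c) = C1 + 2*sqrt(2)*sin(3*c)/3


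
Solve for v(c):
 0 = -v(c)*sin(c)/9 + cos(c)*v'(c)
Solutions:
 v(c) = C1/cos(c)^(1/9)


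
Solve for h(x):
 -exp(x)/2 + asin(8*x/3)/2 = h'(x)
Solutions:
 h(x) = C1 + x*asin(8*x/3)/2 + sqrt(9 - 64*x^2)/16 - exp(x)/2


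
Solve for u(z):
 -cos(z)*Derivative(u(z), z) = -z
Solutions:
 u(z) = C1 + Integral(z/cos(z), z)


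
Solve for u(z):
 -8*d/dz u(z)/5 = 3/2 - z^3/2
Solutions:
 u(z) = C1 + 5*z^4/64 - 15*z/16


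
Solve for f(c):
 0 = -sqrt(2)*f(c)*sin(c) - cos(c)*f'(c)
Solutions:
 f(c) = C1*cos(c)^(sqrt(2))


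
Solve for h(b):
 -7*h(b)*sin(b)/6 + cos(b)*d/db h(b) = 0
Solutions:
 h(b) = C1/cos(b)^(7/6)


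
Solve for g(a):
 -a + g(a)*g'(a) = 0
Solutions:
 g(a) = -sqrt(C1 + a^2)
 g(a) = sqrt(C1 + a^2)


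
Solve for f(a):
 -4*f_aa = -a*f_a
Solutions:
 f(a) = C1 + C2*erfi(sqrt(2)*a/4)


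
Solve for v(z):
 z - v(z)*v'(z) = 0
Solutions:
 v(z) = -sqrt(C1 + z^2)
 v(z) = sqrt(C1 + z^2)


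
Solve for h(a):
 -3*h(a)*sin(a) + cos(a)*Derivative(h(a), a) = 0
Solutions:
 h(a) = C1/cos(a)^3


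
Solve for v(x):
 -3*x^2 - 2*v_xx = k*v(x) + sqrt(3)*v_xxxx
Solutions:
 v(x) = C1*exp(-3^(3/4)*x*sqrt(-sqrt(-sqrt(3)*k + 1) - 1)/3) + C2*exp(3^(3/4)*x*sqrt(-sqrt(-sqrt(3)*k + 1) - 1)/3) + C3*exp(-3^(3/4)*x*sqrt(sqrt(-sqrt(3)*k + 1) - 1)/3) + C4*exp(3^(3/4)*x*sqrt(sqrt(-sqrt(3)*k + 1) - 1)/3) - 3*x^2/k + 12/k^2


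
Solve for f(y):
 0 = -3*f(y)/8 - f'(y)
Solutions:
 f(y) = C1*exp(-3*y/8)


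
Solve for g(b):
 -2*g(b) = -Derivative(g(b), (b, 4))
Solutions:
 g(b) = C1*exp(-2^(1/4)*b) + C2*exp(2^(1/4)*b) + C3*sin(2^(1/4)*b) + C4*cos(2^(1/4)*b)


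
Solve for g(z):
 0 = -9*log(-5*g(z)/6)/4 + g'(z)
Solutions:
 -4*Integral(1/(log(-_y) - log(6) + log(5)), (_y, g(z)))/9 = C1 - z


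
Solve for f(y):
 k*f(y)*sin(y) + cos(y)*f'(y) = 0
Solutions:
 f(y) = C1*exp(k*log(cos(y)))


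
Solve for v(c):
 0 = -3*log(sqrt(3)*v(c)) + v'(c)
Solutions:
 -2*Integral(1/(2*log(_y) + log(3)), (_y, v(c)))/3 = C1 - c


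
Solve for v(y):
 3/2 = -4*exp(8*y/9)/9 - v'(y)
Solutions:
 v(y) = C1 - 3*y/2 - exp(8*y/9)/2


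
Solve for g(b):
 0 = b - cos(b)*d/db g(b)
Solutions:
 g(b) = C1 + Integral(b/cos(b), b)


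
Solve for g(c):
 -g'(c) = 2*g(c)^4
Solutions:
 g(c) = (-3^(2/3) - 3*3^(1/6)*I)*(1/(C1 + 2*c))^(1/3)/6
 g(c) = (-3^(2/3) + 3*3^(1/6)*I)*(1/(C1 + 2*c))^(1/3)/6
 g(c) = (1/(C1 + 6*c))^(1/3)


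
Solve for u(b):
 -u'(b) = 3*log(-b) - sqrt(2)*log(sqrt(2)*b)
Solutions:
 u(b) = C1 - b*(3 - sqrt(2))*log(b) + b*(-sqrt(2) + sqrt(2)*log(2)/2 + 3 - 3*I*pi)


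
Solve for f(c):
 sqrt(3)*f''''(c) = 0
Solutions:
 f(c) = C1 + C2*c + C3*c^2 + C4*c^3


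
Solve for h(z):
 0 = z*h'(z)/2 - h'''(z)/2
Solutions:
 h(z) = C1 + Integral(C2*airyai(z) + C3*airybi(z), z)


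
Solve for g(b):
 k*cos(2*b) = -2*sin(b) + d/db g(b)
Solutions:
 g(b) = C1 + k*sin(2*b)/2 - 2*cos(b)


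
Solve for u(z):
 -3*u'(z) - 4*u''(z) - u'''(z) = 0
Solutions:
 u(z) = C1 + C2*exp(-3*z) + C3*exp(-z)


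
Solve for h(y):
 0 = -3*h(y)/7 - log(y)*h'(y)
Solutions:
 h(y) = C1*exp(-3*li(y)/7)


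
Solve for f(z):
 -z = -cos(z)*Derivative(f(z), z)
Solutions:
 f(z) = C1 + Integral(z/cos(z), z)


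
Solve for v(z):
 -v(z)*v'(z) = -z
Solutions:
 v(z) = -sqrt(C1 + z^2)
 v(z) = sqrt(C1 + z^2)


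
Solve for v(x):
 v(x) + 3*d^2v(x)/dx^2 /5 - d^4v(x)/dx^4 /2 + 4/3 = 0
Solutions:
 v(x) = C1*exp(-sqrt(5)*x*sqrt(3 + sqrt(59))/5) + C2*exp(sqrt(5)*x*sqrt(3 + sqrt(59))/5) + C3*sin(sqrt(5)*x*sqrt(-3 + sqrt(59))/5) + C4*cos(sqrt(5)*x*sqrt(-3 + sqrt(59))/5) - 4/3


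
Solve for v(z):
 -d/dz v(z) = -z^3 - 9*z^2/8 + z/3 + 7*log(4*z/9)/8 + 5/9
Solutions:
 v(z) = C1 + z^4/4 + 3*z^3/8 - z^2/6 - 7*z*log(z)/8 - 7*z*log(2)/4 + 23*z/72 + 7*z*log(3)/4


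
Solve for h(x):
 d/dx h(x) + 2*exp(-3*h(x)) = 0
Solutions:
 h(x) = log(C1 - 6*x)/3
 h(x) = log((-3^(1/3) - 3^(5/6)*I)*(C1 - 2*x)^(1/3)/2)
 h(x) = log((-3^(1/3) + 3^(5/6)*I)*(C1 - 2*x)^(1/3)/2)


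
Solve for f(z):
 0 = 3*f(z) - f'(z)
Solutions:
 f(z) = C1*exp(3*z)


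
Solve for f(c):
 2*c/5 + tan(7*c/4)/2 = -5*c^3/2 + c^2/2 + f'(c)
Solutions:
 f(c) = C1 + 5*c^4/8 - c^3/6 + c^2/5 - 2*log(cos(7*c/4))/7


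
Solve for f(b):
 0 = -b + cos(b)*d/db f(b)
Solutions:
 f(b) = C1 + Integral(b/cos(b), b)


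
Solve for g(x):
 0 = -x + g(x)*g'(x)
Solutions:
 g(x) = -sqrt(C1 + x^2)
 g(x) = sqrt(C1 + x^2)


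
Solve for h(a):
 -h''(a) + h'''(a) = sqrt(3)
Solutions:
 h(a) = C1 + C2*a + C3*exp(a) - sqrt(3)*a^2/2


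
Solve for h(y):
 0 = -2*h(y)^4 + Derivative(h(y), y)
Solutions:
 h(y) = (-1/(C1 + 6*y))^(1/3)
 h(y) = (-1/(C1 + 2*y))^(1/3)*(-3^(2/3) - 3*3^(1/6)*I)/6
 h(y) = (-1/(C1 + 2*y))^(1/3)*(-3^(2/3) + 3*3^(1/6)*I)/6


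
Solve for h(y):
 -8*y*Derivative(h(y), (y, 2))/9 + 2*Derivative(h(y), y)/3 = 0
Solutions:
 h(y) = C1 + C2*y^(7/4)


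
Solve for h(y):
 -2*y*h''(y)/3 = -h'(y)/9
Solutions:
 h(y) = C1 + C2*y^(7/6)


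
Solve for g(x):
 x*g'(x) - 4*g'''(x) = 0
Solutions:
 g(x) = C1 + Integral(C2*airyai(2^(1/3)*x/2) + C3*airybi(2^(1/3)*x/2), x)


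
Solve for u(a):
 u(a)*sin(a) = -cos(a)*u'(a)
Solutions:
 u(a) = C1*cos(a)


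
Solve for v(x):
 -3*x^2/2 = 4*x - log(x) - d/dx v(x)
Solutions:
 v(x) = C1 + x^3/2 + 2*x^2 - x*log(x) + x


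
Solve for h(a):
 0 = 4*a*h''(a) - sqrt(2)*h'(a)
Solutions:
 h(a) = C1 + C2*a^(sqrt(2)/4 + 1)


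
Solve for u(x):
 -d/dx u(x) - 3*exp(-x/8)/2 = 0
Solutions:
 u(x) = C1 + 12*exp(-x/8)


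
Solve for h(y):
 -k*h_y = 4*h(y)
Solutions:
 h(y) = C1*exp(-4*y/k)


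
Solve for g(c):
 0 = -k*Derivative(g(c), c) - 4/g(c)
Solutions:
 g(c) = -sqrt(C1 - 8*c/k)
 g(c) = sqrt(C1 - 8*c/k)


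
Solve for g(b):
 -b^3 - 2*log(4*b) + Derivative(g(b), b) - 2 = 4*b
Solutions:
 g(b) = C1 + b^4/4 + 2*b^2 + 2*b*log(b) + b*log(16)


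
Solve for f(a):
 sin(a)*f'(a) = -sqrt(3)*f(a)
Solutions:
 f(a) = C1*(cos(a) + 1)^(sqrt(3)/2)/(cos(a) - 1)^(sqrt(3)/2)


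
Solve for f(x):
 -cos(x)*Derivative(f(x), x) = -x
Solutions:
 f(x) = C1 + Integral(x/cos(x), x)


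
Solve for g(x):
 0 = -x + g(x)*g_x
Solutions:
 g(x) = -sqrt(C1 + x^2)
 g(x) = sqrt(C1 + x^2)


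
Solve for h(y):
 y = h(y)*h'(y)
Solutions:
 h(y) = -sqrt(C1 + y^2)
 h(y) = sqrt(C1 + y^2)


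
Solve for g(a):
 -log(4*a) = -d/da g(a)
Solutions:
 g(a) = C1 + a*log(a) - a + a*log(4)


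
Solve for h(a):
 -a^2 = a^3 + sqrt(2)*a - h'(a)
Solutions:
 h(a) = C1 + a^4/4 + a^3/3 + sqrt(2)*a^2/2


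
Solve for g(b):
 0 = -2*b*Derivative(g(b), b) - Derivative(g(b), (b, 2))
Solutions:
 g(b) = C1 + C2*erf(b)


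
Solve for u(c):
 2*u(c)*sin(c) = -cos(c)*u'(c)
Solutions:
 u(c) = C1*cos(c)^2


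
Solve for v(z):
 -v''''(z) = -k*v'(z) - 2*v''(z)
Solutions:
 v(z) = C1 + C2*exp(2^(1/3)*z*(6^(1/3)*(-9*k + sqrt(3)*sqrt(27*k^2 - 32))^(1/3)/12 - 2^(1/3)*3^(5/6)*I*(-9*k + sqrt(3)*sqrt(27*k^2 - 32))^(1/3)/12 - 4/((-3^(1/3) + 3^(5/6)*I)*(-9*k + sqrt(3)*sqrt(27*k^2 - 32))^(1/3)))) + C3*exp(2^(1/3)*z*(6^(1/3)*(-9*k + sqrt(3)*sqrt(27*k^2 - 32))^(1/3)/12 + 2^(1/3)*3^(5/6)*I*(-9*k + sqrt(3)*sqrt(27*k^2 - 32))^(1/3)/12 + 4/((3^(1/3) + 3^(5/6)*I)*(-9*k + sqrt(3)*sqrt(27*k^2 - 32))^(1/3)))) + C4*exp(-6^(1/3)*z*(2^(1/3)*(-9*k + sqrt(3)*sqrt(27*k^2 - 32))^(1/3) + 4*3^(1/3)/(-9*k + sqrt(3)*sqrt(27*k^2 - 32))^(1/3))/6)


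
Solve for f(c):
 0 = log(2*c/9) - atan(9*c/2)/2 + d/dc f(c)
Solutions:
 f(c) = C1 - c*log(c) + c*atan(9*c/2)/2 - c*log(2) + c + 2*c*log(3) - log(81*c^2 + 4)/18


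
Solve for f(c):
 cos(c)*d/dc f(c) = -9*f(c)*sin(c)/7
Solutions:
 f(c) = C1*cos(c)^(9/7)


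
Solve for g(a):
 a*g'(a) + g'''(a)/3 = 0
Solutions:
 g(a) = C1 + Integral(C2*airyai(-3^(1/3)*a) + C3*airybi(-3^(1/3)*a), a)


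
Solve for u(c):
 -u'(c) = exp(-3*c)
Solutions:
 u(c) = C1 + exp(-3*c)/3


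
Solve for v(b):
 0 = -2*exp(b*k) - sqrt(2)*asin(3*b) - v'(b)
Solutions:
 v(b) = C1 - sqrt(2)*(b*asin(3*b) + sqrt(1 - 9*b^2)/3) - 2*Piecewise((exp(b*k)/k, Ne(k, 0)), (b, True))


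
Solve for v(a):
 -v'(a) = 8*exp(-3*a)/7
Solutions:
 v(a) = C1 + 8*exp(-3*a)/21


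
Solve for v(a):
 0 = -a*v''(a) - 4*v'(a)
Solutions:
 v(a) = C1 + C2/a^3


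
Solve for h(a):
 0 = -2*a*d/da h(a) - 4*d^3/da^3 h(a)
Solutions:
 h(a) = C1 + Integral(C2*airyai(-2^(2/3)*a/2) + C3*airybi(-2^(2/3)*a/2), a)


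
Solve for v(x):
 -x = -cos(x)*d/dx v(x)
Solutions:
 v(x) = C1 + Integral(x/cos(x), x)


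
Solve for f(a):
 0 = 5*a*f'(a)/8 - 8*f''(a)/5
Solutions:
 f(a) = C1 + C2*erfi(5*sqrt(2)*a/16)


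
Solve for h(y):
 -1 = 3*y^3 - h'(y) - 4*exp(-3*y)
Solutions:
 h(y) = C1 + 3*y^4/4 + y + 4*exp(-3*y)/3


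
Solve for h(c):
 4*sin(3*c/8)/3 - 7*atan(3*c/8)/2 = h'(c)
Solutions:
 h(c) = C1 - 7*c*atan(3*c/8)/2 + 14*log(9*c^2 + 64)/3 - 32*cos(3*c/8)/9


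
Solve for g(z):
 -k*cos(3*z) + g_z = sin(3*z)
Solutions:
 g(z) = C1 + k*sin(3*z)/3 - cos(3*z)/3


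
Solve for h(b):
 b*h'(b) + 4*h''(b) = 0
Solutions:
 h(b) = C1 + C2*erf(sqrt(2)*b/4)


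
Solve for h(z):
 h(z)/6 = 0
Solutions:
 h(z) = 0


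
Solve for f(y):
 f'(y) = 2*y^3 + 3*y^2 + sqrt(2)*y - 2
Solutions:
 f(y) = C1 + y^4/2 + y^3 + sqrt(2)*y^2/2 - 2*y


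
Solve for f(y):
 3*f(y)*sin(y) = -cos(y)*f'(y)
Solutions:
 f(y) = C1*cos(y)^3


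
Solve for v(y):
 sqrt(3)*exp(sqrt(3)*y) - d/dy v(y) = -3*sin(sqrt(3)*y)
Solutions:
 v(y) = C1 + exp(sqrt(3)*y) - sqrt(3)*cos(sqrt(3)*y)


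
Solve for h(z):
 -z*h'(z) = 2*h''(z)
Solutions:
 h(z) = C1 + C2*erf(z/2)


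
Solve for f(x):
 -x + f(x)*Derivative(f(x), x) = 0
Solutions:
 f(x) = -sqrt(C1 + x^2)
 f(x) = sqrt(C1 + x^2)


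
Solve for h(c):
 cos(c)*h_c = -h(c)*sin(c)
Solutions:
 h(c) = C1*cos(c)


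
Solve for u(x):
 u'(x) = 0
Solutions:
 u(x) = C1


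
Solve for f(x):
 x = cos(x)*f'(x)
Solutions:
 f(x) = C1 + Integral(x/cos(x), x)


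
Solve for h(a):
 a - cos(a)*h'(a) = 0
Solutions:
 h(a) = C1 + Integral(a/cos(a), a)


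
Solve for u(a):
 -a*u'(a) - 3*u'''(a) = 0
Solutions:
 u(a) = C1 + Integral(C2*airyai(-3^(2/3)*a/3) + C3*airybi(-3^(2/3)*a/3), a)


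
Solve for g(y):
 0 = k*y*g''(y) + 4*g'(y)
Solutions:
 g(y) = C1 + y^(((re(k) - 4)*re(k) + im(k)^2)/(re(k)^2 + im(k)^2))*(C2*sin(4*log(y)*Abs(im(k))/(re(k)^2 + im(k)^2)) + C3*cos(4*log(y)*im(k)/(re(k)^2 + im(k)^2)))


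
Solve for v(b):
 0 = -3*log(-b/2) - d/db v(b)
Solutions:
 v(b) = C1 - 3*b*log(-b) + 3*b*(log(2) + 1)


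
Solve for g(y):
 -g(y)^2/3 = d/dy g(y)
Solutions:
 g(y) = 3/(C1 + y)


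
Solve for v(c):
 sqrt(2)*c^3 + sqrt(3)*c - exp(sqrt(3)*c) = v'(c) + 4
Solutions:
 v(c) = C1 + sqrt(2)*c^4/4 + sqrt(3)*c^2/2 - 4*c - sqrt(3)*exp(sqrt(3)*c)/3


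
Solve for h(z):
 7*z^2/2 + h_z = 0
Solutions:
 h(z) = C1 - 7*z^3/6


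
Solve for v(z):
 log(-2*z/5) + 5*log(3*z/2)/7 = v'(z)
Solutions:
 v(z) = C1 + 12*z*log(z)/7 + z*(-12/7 - log(5) + 2*log(2)/7 + 5*log(3)/7 + I*pi)


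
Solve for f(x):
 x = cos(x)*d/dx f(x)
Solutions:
 f(x) = C1 + Integral(x/cos(x), x)


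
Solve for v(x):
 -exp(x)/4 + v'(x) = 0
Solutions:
 v(x) = C1 + exp(x)/4


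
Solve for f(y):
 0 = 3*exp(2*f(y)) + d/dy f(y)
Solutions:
 f(y) = log(-sqrt(-1/(C1 - 3*y))) - log(2)/2
 f(y) = log(-1/(C1 - 3*y))/2 - log(2)/2


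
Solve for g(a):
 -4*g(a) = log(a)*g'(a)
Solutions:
 g(a) = C1*exp(-4*li(a))


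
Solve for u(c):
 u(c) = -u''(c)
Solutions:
 u(c) = C1*sin(c) + C2*cos(c)


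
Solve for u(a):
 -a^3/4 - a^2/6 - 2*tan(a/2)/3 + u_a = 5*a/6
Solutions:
 u(a) = C1 + a^4/16 + a^3/18 + 5*a^2/12 - 4*log(cos(a/2))/3


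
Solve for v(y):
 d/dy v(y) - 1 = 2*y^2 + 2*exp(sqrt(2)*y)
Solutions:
 v(y) = C1 + 2*y^3/3 + y + sqrt(2)*exp(sqrt(2)*y)


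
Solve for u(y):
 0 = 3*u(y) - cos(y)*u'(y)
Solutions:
 u(y) = C1*(sin(y) + 1)^(3/2)/(sin(y) - 1)^(3/2)


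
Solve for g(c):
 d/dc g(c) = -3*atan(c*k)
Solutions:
 g(c) = C1 - 3*Piecewise((c*atan(c*k) - log(c^2*k^2 + 1)/(2*k), Ne(k, 0)), (0, True))


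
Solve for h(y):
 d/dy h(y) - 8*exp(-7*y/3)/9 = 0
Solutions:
 h(y) = C1 - 8*exp(-7*y/3)/21


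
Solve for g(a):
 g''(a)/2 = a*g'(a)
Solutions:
 g(a) = C1 + C2*erfi(a)


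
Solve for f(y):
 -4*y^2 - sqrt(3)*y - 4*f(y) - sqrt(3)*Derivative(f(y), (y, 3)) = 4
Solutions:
 f(y) = C3*exp(-2^(2/3)*3^(5/6)*y/3) - y^2 - sqrt(3)*y/4 + (C1*sin(2^(2/3)*3^(1/3)*y/2) + C2*cos(2^(2/3)*3^(1/3)*y/2))*exp(2^(2/3)*3^(5/6)*y/6) - 1


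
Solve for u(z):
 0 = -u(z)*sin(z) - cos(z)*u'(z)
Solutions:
 u(z) = C1*cos(z)


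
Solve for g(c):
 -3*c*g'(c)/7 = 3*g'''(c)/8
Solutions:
 g(c) = C1 + Integral(C2*airyai(-2*7^(2/3)*c/7) + C3*airybi(-2*7^(2/3)*c/7), c)


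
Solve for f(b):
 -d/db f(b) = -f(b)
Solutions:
 f(b) = C1*exp(b)


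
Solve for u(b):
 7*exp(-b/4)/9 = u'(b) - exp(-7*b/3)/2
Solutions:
 u(b) = C1 - 3*exp(-7*b/3)/14 - 28*exp(-b/4)/9


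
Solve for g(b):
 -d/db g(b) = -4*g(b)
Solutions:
 g(b) = C1*exp(4*b)


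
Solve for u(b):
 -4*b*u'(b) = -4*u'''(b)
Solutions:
 u(b) = C1 + Integral(C2*airyai(b) + C3*airybi(b), b)


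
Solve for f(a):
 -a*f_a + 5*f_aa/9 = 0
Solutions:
 f(a) = C1 + C2*erfi(3*sqrt(10)*a/10)


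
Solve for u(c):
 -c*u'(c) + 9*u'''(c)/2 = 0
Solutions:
 u(c) = C1 + Integral(C2*airyai(6^(1/3)*c/3) + C3*airybi(6^(1/3)*c/3), c)


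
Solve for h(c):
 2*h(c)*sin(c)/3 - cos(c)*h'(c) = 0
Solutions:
 h(c) = C1/cos(c)^(2/3)


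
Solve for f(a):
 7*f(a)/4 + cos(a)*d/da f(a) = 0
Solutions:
 f(a) = C1*(sin(a) - 1)^(7/8)/(sin(a) + 1)^(7/8)


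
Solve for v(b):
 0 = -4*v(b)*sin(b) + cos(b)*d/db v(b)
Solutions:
 v(b) = C1/cos(b)^4


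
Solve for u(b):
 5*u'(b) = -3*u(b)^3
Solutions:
 u(b) = -sqrt(10)*sqrt(-1/(C1 - 3*b))/2
 u(b) = sqrt(10)*sqrt(-1/(C1 - 3*b))/2


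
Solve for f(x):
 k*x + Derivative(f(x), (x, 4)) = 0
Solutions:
 f(x) = C1 + C2*x + C3*x^2 + C4*x^3 - k*x^5/120


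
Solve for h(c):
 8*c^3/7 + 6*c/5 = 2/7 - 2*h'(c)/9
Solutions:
 h(c) = C1 - 9*c^4/7 - 27*c^2/10 + 9*c/7


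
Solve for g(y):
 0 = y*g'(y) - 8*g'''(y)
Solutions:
 g(y) = C1 + Integral(C2*airyai(y/2) + C3*airybi(y/2), y)


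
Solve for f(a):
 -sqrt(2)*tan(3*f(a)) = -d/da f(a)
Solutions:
 f(a) = -asin(C1*exp(3*sqrt(2)*a))/3 + pi/3
 f(a) = asin(C1*exp(3*sqrt(2)*a))/3


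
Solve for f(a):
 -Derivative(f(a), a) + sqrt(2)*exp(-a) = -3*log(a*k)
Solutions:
 f(a) = C1 + 3*a*log(a*k) - 3*a - sqrt(2)*exp(-a)


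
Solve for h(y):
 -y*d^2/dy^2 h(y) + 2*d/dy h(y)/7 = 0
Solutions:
 h(y) = C1 + C2*y^(9/7)


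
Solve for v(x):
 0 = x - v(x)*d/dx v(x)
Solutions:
 v(x) = -sqrt(C1 + x^2)
 v(x) = sqrt(C1 + x^2)


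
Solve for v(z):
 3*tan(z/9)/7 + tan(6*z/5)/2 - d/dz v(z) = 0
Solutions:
 v(z) = C1 - 27*log(cos(z/9))/7 - 5*log(cos(6*z/5))/12


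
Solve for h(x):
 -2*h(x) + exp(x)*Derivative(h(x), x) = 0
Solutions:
 h(x) = C1*exp(-2*exp(-x))


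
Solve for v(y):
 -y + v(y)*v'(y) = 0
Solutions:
 v(y) = -sqrt(C1 + y^2)
 v(y) = sqrt(C1 + y^2)


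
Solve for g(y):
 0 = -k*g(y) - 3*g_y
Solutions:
 g(y) = C1*exp(-k*y/3)


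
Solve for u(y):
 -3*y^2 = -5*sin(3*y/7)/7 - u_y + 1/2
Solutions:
 u(y) = C1 + y^3 + y/2 + 5*cos(3*y/7)/3


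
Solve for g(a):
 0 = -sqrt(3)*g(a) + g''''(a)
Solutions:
 g(a) = C1*exp(-3^(1/8)*a) + C2*exp(3^(1/8)*a) + C3*sin(3^(1/8)*a) + C4*cos(3^(1/8)*a)


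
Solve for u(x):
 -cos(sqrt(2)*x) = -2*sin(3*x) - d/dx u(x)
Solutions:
 u(x) = C1 + sqrt(2)*sin(sqrt(2)*x)/2 + 2*cos(3*x)/3


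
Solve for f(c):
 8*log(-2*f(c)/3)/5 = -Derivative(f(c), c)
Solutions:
 5*Integral(1/(log(-_y) - log(3) + log(2)), (_y, f(c)))/8 = C1 - c


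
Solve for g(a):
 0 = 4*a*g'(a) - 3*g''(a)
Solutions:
 g(a) = C1 + C2*erfi(sqrt(6)*a/3)


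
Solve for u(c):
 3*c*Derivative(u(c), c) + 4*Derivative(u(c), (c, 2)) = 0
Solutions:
 u(c) = C1 + C2*erf(sqrt(6)*c/4)


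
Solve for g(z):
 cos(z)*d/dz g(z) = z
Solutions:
 g(z) = C1 + Integral(z/cos(z), z)


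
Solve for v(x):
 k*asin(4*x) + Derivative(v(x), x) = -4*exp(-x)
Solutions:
 v(x) = C1 - k*x*asin(4*x) - k*sqrt(1 - 16*x^2)/4 + 4*exp(-x)


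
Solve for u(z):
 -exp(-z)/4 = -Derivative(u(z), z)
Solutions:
 u(z) = C1 - exp(-z)/4


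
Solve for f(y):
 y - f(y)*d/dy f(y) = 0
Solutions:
 f(y) = -sqrt(C1 + y^2)
 f(y) = sqrt(C1 + y^2)


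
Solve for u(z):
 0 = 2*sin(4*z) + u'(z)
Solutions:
 u(z) = C1 + cos(4*z)/2


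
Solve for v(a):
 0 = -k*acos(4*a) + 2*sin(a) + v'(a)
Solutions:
 v(a) = C1 + k*(a*acos(4*a) - sqrt(1 - 16*a^2)/4) + 2*cos(a)


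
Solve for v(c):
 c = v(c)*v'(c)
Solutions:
 v(c) = -sqrt(C1 + c^2)
 v(c) = sqrt(C1 + c^2)


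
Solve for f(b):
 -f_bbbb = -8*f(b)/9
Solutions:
 f(b) = C1*exp(-2^(3/4)*sqrt(3)*b/3) + C2*exp(2^(3/4)*sqrt(3)*b/3) + C3*sin(2^(3/4)*sqrt(3)*b/3) + C4*cos(2^(3/4)*sqrt(3)*b/3)


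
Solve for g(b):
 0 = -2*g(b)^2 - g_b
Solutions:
 g(b) = 1/(C1 + 2*b)


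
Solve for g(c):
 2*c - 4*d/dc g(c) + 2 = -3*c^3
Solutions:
 g(c) = C1 + 3*c^4/16 + c^2/4 + c/2


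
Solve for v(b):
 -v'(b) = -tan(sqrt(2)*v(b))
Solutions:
 v(b) = sqrt(2)*(pi - asin(C1*exp(sqrt(2)*b)))/2
 v(b) = sqrt(2)*asin(C1*exp(sqrt(2)*b))/2


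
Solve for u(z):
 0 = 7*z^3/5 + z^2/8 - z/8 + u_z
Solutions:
 u(z) = C1 - 7*z^4/20 - z^3/24 + z^2/16


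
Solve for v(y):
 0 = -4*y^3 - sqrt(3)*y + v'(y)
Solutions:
 v(y) = C1 + y^4 + sqrt(3)*y^2/2


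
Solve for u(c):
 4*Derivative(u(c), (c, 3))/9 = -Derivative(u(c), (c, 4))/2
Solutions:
 u(c) = C1 + C2*c + C3*c^2 + C4*exp(-8*c/9)


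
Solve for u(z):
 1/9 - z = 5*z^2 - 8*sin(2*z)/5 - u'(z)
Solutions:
 u(z) = C1 + 5*z^3/3 + z^2/2 - z/9 + 4*cos(2*z)/5


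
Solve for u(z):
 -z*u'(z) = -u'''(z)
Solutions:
 u(z) = C1 + Integral(C2*airyai(z) + C3*airybi(z), z)


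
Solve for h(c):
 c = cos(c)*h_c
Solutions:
 h(c) = C1 + Integral(c/cos(c), c)


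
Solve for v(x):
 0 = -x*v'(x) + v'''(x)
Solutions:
 v(x) = C1 + Integral(C2*airyai(x) + C3*airybi(x), x)


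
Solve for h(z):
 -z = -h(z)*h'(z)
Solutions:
 h(z) = -sqrt(C1 + z^2)
 h(z) = sqrt(C1 + z^2)


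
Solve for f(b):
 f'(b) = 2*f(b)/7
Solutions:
 f(b) = C1*exp(2*b/7)


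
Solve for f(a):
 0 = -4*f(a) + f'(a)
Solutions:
 f(a) = C1*exp(4*a)


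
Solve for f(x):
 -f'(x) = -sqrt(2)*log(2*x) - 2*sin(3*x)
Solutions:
 f(x) = C1 + sqrt(2)*x*(log(x) - 1) + sqrt(2)*x*log(2) - 2*cos(3*x)/3


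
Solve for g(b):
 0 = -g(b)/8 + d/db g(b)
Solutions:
 g(b) = C1*exp(b/8)


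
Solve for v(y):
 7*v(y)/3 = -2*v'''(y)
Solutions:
 v(y) = C3*exp(-6^(2/3)*7^(1/3)*y/6) + (C1*sin(2^(2/3)*3^(1/6)*7^(1/3)*y/4) + C2*cos(2^(2/3)*3^(1/6)*7^(1/3)*y/4))*exp(6^(2/3)*7^(1/3)*y/12)


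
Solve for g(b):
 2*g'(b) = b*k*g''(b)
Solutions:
 g(b) = C1 + b^(((re(k) + 2)*re(k) + im(k)^2)/(re(k)^2 + im(k)^2))*(C2*sin(2*log(b)*Abs(im(k))/(re(k)^2 + im(k)^2)) + C3*cos(2*log(b)*im(k)/(re(k)^2 + im(k)^2)))


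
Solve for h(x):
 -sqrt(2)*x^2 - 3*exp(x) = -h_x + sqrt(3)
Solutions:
 h(x) = C1 + sqrt(2)*x^3/3 + sqrt(3)*x + 3*exp(x)


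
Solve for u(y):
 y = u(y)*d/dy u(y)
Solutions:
 u(y) = -sqrt(C1 + y^2)
 u(y) = sqrt(C1 + y^2)


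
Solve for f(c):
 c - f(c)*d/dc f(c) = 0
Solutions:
 f(c) = -sqrt(C1 + c^2)
 f(c) = sqrt(C1 + c^2)


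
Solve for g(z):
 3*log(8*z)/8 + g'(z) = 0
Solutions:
 g(z) = C1 - 3*z*log(z)/8 - 9*z*log(2)/8 + 3*z/8


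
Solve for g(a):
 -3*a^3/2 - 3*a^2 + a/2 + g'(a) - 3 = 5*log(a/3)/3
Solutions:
 g(a) = C1 + 3*a^4/8 + a^3 - a^2/4 + 5*a*log(a)/3 - 5*a*log(3)/3 + 4*a/3


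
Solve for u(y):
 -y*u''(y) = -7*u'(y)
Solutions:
 u(y) = C1 + C2*y^8


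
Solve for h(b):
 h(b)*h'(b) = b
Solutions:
 h(b) = -sqrt(C1 + b^2)
 h(b) = sqrt(C1 + b^2)


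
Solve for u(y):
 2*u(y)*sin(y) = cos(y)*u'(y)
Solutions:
 u(y) = C1/cos(y)^2


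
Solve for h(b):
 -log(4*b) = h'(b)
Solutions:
 h(b) = C1 - b*log(b) - b*log(4) + b


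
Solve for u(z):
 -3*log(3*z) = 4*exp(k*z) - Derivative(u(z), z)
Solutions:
 u(z) = C1 + 3*z*log(z) + 3*z*(-1 + log(3)) + Piecewise((4*exp(k*z)/k, Ne(k, 0)), (4*z, True))


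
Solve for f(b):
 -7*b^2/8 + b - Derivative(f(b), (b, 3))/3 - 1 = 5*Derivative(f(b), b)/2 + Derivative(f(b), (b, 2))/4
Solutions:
 f(b) = C1 - 7*b^3/60 + 47*b^2/200 - 1061*b/3000 + (C2*sin(sqrt(471)*b/8) + C3*cos(sqrt(471)*b/8))*exp(-3*b/8)


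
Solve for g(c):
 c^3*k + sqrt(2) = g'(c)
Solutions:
 g(c) = C1 + c^4*k/4 + sqrt(2)*c


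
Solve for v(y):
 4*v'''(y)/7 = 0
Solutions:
 v(y) = C1 + C2*y + C3*y^2


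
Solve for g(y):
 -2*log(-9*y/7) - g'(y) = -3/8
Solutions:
 g(y) = C1 - 2*y*log(-y) + y*(-4*log(3) + 19/8 + 2*log(7))


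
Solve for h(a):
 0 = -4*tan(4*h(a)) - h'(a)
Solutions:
 h(a) = -asin(C1*exp(-16*a))/4 + pi/4
 h(a) = asin(C1*exp(-16*a))/4


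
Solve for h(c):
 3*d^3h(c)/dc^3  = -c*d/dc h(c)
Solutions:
 h(c) = C1 + Integral(C2*airyai(-3^(2/3)*c/3) + C3*airybi(-3^(2/3)*c/3), c)


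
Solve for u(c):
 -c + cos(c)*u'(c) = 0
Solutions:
 u(c) = C1 + Integral(c/cos(c), c)


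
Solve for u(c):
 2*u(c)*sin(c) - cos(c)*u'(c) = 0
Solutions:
 u(c) = C1/cos(c)^2


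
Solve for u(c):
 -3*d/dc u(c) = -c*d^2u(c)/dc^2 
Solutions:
 u(c) = C1 + C2*c^4


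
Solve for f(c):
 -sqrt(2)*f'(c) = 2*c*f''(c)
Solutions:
 f(c) = C1 + C2*c^(1 - sqrt(2)/2)


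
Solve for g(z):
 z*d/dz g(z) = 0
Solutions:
 g(z) = C1


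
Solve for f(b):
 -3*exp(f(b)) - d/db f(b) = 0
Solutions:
 f(b) = log(1/(C1 + 3*b))


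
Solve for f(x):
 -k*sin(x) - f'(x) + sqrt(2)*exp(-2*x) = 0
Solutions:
 f(x) = C1 + k*cos(x) - sqrt(2)*exp(-2*x)/2


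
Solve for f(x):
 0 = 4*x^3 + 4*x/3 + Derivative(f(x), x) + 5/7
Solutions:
 f(x) = C1 - x^4 - 2*x^2/3 - 5*x/7


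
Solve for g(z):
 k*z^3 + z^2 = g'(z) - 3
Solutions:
 g(z) = C1 + k*z^4/4 + z^3/3 + 3*z


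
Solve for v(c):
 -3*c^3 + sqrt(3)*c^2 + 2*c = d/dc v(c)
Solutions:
 v(c) = C1 - 3*c^4/4 + sqrt(3)*c^3/3 + c^2


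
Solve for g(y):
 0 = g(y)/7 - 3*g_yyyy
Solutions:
 g(y) = C1*exp(-21^(3/4)*y/21) + C2*exp(21^(3/4)*y/21) + C3*sin(21^(3/4)*y/21) + C4*cos(21^(3/4)*y/21)


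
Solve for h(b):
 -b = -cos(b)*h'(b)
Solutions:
 h(b) = C1 + Integral(b/cos(b), b)


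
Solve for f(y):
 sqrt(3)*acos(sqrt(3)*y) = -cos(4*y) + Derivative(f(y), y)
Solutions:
 f(y) = C1 + sqrt(3)*(y*acos(sqrt(3)*y) - sqrt(3)*sqrt(1 - 3*y^2)/3) + sin(4*y)/4


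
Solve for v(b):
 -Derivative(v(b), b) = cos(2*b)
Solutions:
 v(b) = C1 - sin(2*b)/2


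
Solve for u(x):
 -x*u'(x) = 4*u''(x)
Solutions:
 u(x) = C1 + C2*erf(sqrt(2)*x/4)


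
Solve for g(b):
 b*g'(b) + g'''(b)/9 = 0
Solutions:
 g(b) = C1 + Integral(C2*airyai(-3^(2/3)*b) + C3*airybi(-3^(2/3)*b), b)


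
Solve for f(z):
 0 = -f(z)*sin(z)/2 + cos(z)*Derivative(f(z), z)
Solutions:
 f(z) = C1/sqrt(cos(z))


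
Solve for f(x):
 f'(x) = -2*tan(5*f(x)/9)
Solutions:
 f(x) = -9*asin(C1*exp(-10*x/9))/5 + 9*pi/5
 f(x) = 9*asin(C1*exp(-10*x/9))/5


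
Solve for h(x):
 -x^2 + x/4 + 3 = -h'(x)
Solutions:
 h(x) = C1 + x^3/3 - x^2/8 - 3*x


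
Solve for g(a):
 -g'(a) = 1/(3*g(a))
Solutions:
 g(a) = -sqrt(C1 - 6*a)/3
 g(a) = sqrt(C1 - 6*a)/3


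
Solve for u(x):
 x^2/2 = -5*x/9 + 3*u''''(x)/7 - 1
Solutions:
 u(x) = C1 + C2*x + C3*x^2 + C4*x^3 + 7*x^6/2160 + 7*x^5/648 + 7*x^4/72


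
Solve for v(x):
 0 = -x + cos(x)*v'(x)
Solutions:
 v(x) = C1 + Integral(x/cos(x), x)


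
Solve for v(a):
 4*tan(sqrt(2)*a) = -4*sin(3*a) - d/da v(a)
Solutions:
 v(a) = C1 + 2*sqrt(2)*log(cos(sqrt(2)*a)) + 4*cos(3*a)/3


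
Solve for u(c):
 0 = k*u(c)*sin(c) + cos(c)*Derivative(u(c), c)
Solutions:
 u(c) = C1*exp(k*log(cos(c)))


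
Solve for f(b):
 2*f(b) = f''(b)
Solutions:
 f(b) = C1*exp(-sqrt(2)*b) + C2*exp(sqrt(2)*b)


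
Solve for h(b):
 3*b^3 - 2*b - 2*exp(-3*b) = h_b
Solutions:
 h(b) = C1 + 3*b^4/4 - b^2 + 2*exp(-3*b)/3


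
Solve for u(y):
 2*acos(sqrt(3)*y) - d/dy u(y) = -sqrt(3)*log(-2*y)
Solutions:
 u(y) = C1 + sqrt(3)*y*(log(-y) - 1) + 2*y*acos(sqrt(3)*y) + sqrt(3)*y*log(2) - 2*sqrt(3)*sqrt(1 - 3*y^2)/3


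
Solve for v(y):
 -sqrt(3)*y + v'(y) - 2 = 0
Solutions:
 v(y) = C1 + sqrt(3)*y^2/2 + 2*y


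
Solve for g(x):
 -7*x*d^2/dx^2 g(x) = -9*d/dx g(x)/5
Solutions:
 g(x) = C1 + C2*x^(44/35)


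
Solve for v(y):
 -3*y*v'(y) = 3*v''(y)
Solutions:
 v(y) = C1 + C2*erf(sqrt(2)*y/2)


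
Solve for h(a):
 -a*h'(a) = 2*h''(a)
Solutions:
 h(a) = C1 + C2*erf(a/2)


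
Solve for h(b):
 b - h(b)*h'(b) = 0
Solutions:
 h(b) = -sqrt(C1 + b^2)
 h(b) = sqrt(C1 + b^2)


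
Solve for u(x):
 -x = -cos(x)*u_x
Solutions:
 u(x) = C1 + Integral(x/cos(x), x)


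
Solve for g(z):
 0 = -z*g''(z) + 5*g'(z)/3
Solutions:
 g(z) = C1 + C2*z^(8/3)


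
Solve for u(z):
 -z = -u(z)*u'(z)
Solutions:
 u(z) = -sqrt(C1 + z^2)
 u(z) = sqrt(C1 + z^2)


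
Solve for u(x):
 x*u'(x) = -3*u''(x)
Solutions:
 u(x) = C1 + C2*erf(sqrt(6)*x/6)


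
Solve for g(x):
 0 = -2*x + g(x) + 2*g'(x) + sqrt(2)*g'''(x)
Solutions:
 g(x) = C1*exp(x*(-4*2^(1/6)*3^(2/3)/(9*sqrt(2) + 2*sqrt(3)*sqrt(8*sqrt(2) + 27/2))^(1/3) + 6^(1/3)*(9*sqrt(2) + 2*sqrt(3)*sqrt(8*sqrt(2) + 27/2))^(1/3))/12)*sin(sqrt(3)*x*(2^(1/6)/(27*sqrt(2) + 2*sqrt(216*sqrt(2) + 729/2))^(1/3) + 2^(1/3)*(27*sqrt(2) + 2*sqrt(216*sqrt(2) + 729/2))^(1/3)/12)) + C2*exp(x*(-4*2^(1/6)*3^(2/3)/(9*sqrt(2) + 2*sqrt(3)*sqrt(8*sqrt(2) + 27/2))^(1/3) + 6^(1/3)*(9*sqrt(2) + 2*sqrt(3)*sqrt(8*sqrt(2) + 27/2))^(1/3))/12)*cos(sqrt(3)*x*(2^(1/6)/(27*sqrt(2) + 2*sqrt(216*sqrt(2) + 729/2))^(1/3) + 2^(1/3)*(27*sqrt(2) + 2*sqrt(216*sqrt(2) + 729/2))^(1/3)/12)) + C3*exp(-x*(-4*2^(1/6)*3^(2/3)/(9*sqrt(2) + 2*sqrt(3)*sqrt(8*sqrt(2) + 27/2))^(1/3) + 6^(1/3)*(9*sqrt(2) + 2*sqrt(3)*sqrt(8*sqrt(2) + 27/2))^(1/3))/6) + 2*x - 4


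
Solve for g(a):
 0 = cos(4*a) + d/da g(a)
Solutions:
 g(a) = C1 - sin(4*a)/4


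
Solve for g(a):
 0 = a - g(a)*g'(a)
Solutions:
 g(a) = -sqrt(C1 + a^2)
 g(a) = sqrt(C1 + a^2)


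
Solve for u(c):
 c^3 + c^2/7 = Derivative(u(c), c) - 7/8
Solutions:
 u(c) = C1 + c^4/4 + c^3/21 + 7*c/8


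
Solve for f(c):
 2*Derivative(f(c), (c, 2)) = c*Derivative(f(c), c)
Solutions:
 f(c) = C1 + C2*erfi(c/2)


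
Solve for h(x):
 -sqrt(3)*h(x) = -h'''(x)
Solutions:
 h(x) = C3*exp(3^(1/6)*x) + (C1*sin(3^(2/3)*x/2) + C2*cos(3^(2/3)*x/2))*exp(-3^(1/6)*x/2)


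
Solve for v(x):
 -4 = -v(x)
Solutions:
 v(x) = 4


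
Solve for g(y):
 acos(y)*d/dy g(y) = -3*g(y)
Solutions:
 g(y) = C1*exp(-3*Integral(1/acos(y), y))


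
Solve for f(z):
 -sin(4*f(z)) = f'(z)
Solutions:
 f(z) = -acos((-C1 - exp(8*z))/(C1 - exp(8*z)))/4 + pi/2
 f(z) = acos((-C1 - exp(8*z))/(C1 - exp(8*z)))/4


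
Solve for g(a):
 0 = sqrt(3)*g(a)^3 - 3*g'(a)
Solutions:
 g(a) = -sqrt(6)*sqrt(-1/(C1 + sqrt(3)*a))/2
 g(a) = sqrt(6)*sqrt(-1/(C1 + sqrt(3)*a))/2
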